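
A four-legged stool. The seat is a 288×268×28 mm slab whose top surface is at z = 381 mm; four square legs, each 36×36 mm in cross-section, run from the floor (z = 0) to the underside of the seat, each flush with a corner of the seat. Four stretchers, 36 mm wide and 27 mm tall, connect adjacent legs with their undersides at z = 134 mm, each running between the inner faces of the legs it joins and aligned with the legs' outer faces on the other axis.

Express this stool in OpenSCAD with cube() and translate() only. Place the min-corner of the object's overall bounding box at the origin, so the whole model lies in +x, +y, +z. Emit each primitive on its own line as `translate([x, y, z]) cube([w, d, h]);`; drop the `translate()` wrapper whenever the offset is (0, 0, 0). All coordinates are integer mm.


translate([0, 0, 353]) cube([288, 268, 28]);
cube([36, 36, 353]);
translate([252, 0, 0]) cube([36, 36, 353]);
translate([0, 232, 0]) cube([36, 36, 353]);
translate([252, 232, 0]) cube([36, 36, 353]);
translate([36, 0, 134]) cube([216, 36, 27]);
translate([36, 232, 134]) cube([216, 36, 27]);
translate([0, 36, 134]) cube([36, 196, 27]);
translate([252, 36, 134]) cube([36, 196, 27]);


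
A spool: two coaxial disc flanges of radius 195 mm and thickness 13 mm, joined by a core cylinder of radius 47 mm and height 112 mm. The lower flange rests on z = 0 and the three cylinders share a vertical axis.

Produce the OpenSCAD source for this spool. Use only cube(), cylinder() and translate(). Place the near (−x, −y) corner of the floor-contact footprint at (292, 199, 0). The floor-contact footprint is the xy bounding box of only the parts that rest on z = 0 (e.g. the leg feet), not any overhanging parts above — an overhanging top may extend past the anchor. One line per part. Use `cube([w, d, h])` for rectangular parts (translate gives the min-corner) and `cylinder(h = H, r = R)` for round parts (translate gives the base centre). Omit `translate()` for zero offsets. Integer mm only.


translate([487, 394, 0]) cylinder(h = 13, r = 195);
translate([487, 394, 13]) cylinder(h = 112, r = 47);
translate([487, 394, 125]) cylinder(h = 13, r = 195);


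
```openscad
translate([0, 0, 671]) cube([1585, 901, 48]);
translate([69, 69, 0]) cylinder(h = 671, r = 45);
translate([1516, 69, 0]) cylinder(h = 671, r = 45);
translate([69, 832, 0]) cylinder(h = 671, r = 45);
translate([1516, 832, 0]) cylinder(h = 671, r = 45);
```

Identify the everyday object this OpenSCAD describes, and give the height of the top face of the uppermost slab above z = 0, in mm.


A table. The table height is 719 mm.

A 1585×901×48 slab sits at z = 671 on four Ø90 mm round legs — a table. The top surface is at 671 + 48 = 719 mm.


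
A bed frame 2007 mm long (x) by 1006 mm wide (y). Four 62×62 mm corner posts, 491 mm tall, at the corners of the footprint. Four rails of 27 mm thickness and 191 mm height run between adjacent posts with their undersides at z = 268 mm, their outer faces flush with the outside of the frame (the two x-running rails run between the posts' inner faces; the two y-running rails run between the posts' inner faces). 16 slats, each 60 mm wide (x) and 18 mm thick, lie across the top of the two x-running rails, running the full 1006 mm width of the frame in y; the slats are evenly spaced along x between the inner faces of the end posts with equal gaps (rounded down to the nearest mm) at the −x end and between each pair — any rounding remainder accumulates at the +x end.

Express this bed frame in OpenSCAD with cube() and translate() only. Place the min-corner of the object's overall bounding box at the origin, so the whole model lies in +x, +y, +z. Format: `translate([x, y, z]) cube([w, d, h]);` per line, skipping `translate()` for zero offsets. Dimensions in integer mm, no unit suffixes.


cube([62, 62, 491]);
translate([0, 944, 0]) cube([62, 62, 491]);
translate([1945, 0, 0]) cube([62, 62, 491]);
translate([1945, 944, 0]) cube([62, 62, 491]);
translate([62, 0, 268]) cube([1883, 27, 191]);
translate([62, 979, 268]) cube([1883, 27, 191]);
translate([0, 62, 268]) cube([27, 882, 191]);
translate([1980, 62, 268]) cube([27, 882, 191]);
translate([116, 0, 459]) cube([60, 1006, 18]);
translate([230, 0, 459]) cube([60, 1006, 18]);
translate([344, 0, 459]) cube([60, 1006, 18]);
translate([458, 0, 459]) cube([60, 1006, 18]);
translate([572, 0, 459]) cube([60, 1006, 18]);
translate([686, 0, 459]) cube([60, 1006, 18]);
translate([800, 0, 459]) cube([60, 1006, 18]);
translate([914, 0, 459]) cube([60, 1006, 18]);
translate([1028, 0, 459]) cube([60, 1006, 18]);
translate([1142, 0, 459]) cube([60, 1006, 18]);
translate([1256, 0, 459]) cube([60, 1006, 18]);
translate([1370, 0, 459]) cube([60, 1006, 18]);
translate([1484, 0, 459]) cube([60, 1006, 18]);
translate([1598, 0, 459]) cube([60, 1006, 18]);
translate([1712, 0, 459]) cube([60, 1006, 18]);
translate([1826, 0, 459]) cube([60, 1006, 18]);


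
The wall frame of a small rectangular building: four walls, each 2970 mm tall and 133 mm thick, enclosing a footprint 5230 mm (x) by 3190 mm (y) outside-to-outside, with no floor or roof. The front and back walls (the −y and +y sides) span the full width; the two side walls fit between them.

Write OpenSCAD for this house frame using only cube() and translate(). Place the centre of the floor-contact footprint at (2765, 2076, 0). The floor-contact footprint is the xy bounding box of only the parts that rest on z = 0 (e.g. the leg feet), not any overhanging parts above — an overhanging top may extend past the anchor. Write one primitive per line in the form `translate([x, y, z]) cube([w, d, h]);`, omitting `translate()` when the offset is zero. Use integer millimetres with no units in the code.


translate([150, 481, 0]) cube([5230, 133, 2970]);
translate([150, 3538, 0]) cube([5230, 133, 2970]);
translate([150, 614, 0]) cube([133, 2924, 2970]);
translate([5247, 614, 0]) cube([133, 2924, 2970]);


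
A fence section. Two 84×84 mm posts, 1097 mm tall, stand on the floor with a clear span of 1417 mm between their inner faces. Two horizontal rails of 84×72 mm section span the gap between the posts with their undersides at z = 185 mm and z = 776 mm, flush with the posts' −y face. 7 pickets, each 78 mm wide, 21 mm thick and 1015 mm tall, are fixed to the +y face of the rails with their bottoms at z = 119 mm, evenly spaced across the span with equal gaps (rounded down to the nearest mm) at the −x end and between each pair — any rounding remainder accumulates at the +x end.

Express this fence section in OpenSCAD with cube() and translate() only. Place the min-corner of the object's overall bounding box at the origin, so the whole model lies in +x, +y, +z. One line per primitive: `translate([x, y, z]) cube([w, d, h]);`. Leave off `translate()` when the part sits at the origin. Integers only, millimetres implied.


cube([84, 84, 1097]);
translate([1501, 0, 0]) cube([84, 84, 1097]);
translate([84, 0, 185]) cube([1417, 84, 72]);
translate([84, 0, 776]) cube([1417, 84, 72]);
translate([192, 84, 119]) cube([78, 21, 1015]);
translate([378, 84, 119]) cube([78, 21, 1015]);
translate([564, 84, 119]) cube([78, 21, 1015]);
translate([750, 84, 119]) cube([78, 21, 1015]);
translate([936, 84, 119]) cube([78, 21, 1015]);
translate([1122, 84, 119]) cube([78, 21, 1015]);
translate([1308, 84, 119]) cube([78, 21, 1015]);


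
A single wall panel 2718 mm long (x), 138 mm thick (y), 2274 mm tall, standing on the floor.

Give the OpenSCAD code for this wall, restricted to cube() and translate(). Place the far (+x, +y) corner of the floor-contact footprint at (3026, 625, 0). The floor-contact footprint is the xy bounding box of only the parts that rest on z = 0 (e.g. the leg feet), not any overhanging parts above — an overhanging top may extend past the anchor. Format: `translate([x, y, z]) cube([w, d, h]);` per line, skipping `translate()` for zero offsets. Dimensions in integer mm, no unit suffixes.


translate([308, 487, 0]) cube([2718, 138, 2274]);


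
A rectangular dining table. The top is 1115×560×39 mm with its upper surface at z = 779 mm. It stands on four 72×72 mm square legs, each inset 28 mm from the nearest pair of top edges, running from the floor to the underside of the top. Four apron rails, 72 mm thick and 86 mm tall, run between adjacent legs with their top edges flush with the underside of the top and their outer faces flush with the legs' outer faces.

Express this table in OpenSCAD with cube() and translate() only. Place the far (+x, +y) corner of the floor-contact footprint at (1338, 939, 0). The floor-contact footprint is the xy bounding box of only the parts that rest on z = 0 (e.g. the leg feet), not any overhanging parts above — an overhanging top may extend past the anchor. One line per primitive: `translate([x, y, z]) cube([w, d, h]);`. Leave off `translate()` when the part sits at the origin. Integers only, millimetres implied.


translate([251, 407, 740]) cube([1115, 560, 39]);
translate([279, 435, 0]) cube([72, 72, 740]);
translate([1266, 435, 0]) cube([72, 72, 740]);
translate([279, 867, 0]) cube([72, 72, 740]);
translate([1266, 867, 0]) cube([72, 72, 740]);
translate([351, 435, 654]) cube([915, 72, 86]);
translate([351, 867, 654]) cube([915, 72, 86]);
translate([279, 507, 654]) cube([72, 360, 86]);
translate([1266, 507, 654]) cube([72, 360, 86]);


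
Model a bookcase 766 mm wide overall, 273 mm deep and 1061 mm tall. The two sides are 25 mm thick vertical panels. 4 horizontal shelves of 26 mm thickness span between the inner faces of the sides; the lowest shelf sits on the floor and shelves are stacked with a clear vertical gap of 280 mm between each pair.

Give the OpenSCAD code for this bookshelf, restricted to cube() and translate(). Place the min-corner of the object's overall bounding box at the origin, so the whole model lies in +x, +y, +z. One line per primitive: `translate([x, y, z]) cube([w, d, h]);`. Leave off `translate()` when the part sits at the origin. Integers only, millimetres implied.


cube([25, 273, 1061]);
translate([741, 0, 0]) cube([25, 273, 1061]);
translate([25, 0, 0]) cube([716, 273, 26]);
translate([25, 0, 306]) cube([716, 273, 26]);
translate([25, 0, 612]) cube([716, 273, 26]);
translate([25, 0, 918]) cube([716, 273, 26]);


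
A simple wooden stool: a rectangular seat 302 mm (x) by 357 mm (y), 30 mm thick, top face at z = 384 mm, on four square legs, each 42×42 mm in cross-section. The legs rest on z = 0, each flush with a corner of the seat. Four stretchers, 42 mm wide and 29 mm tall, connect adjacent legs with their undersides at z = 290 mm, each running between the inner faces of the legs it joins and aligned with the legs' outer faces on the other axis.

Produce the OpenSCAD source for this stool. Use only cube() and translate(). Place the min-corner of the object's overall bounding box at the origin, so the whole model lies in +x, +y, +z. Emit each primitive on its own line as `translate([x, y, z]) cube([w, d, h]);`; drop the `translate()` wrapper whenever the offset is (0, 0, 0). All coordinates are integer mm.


translate([0, 0, 354]) cube([302, 357, 30]);
cube([42, 42, 354]);
translate([260, 0, 0]) cube([42, 42, 354]);
translate([0, 315, 0]) cube([42, 42, 354]);
translate([260, 315, 0]) cube([42, 42, 354]);
translate([42, 0, 290]) cube([218, 42, 29]);
translate([42, 315, 290]) cube([218, 42, 29]);
translate([0, 42, 290]) cube([42, 273, 29]);
translate([260, 42, 290]) cube([42, 273, 29]);


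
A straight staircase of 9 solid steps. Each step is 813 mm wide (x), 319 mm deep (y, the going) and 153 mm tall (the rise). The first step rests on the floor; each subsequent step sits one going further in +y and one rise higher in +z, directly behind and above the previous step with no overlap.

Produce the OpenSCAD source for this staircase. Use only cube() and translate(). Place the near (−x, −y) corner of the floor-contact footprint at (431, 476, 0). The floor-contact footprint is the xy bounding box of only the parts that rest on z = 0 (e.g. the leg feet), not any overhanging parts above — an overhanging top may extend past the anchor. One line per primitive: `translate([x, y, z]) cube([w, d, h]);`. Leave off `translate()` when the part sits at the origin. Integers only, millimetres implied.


translate([431, 476, 0]) cube([813, 319, 153]);
translate([431, 795, 153]) cube([813, 319, 153]);
translate([431, 1114, 306]) cube([813, 319, 153]);
translate([431, 1433, 459]) cube([813, 319, 153]);
translate([431, 1752, 612]) cube([813, 319, 153]);
translate([431, 2071, 765]) cube([813, 319, 153]);
translate([431, 2390, 918]) cube([813, 319, 153]);
translate([431, 2709, 1071]) cube([813, 319, 153]);
translate([431, 3028, 1224]) cube([813, 319, 153]);


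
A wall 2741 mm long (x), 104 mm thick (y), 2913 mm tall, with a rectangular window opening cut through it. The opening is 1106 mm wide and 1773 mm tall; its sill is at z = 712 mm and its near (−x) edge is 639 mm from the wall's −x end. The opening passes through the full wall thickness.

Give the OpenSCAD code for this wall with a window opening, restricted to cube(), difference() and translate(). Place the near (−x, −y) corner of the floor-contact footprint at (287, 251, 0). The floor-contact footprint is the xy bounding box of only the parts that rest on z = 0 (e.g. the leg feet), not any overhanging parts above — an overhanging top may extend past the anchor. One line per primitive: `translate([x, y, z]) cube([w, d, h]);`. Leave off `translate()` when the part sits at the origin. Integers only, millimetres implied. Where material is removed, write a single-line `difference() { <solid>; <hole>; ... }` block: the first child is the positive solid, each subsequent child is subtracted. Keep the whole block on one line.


difference() { translate([287, 251, 0]) cube([2741, 104, 2913]); translate([926, 251, 712]) cube([1106, 104, 1773]); }


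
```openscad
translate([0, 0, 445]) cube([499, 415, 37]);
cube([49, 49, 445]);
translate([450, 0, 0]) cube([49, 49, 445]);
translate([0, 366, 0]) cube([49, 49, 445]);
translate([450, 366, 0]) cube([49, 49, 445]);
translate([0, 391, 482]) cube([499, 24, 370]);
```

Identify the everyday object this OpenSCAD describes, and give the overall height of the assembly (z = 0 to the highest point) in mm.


A chair. The overall height is 852 mm.

A slab on four corner posts with a tall panel at the back — a chair. The seat slab sits at z = 445 with thickness 37, and the 370 mm backrest starts at the seat top, so the overall height is 445 + 37 + 370 = 852 mm.


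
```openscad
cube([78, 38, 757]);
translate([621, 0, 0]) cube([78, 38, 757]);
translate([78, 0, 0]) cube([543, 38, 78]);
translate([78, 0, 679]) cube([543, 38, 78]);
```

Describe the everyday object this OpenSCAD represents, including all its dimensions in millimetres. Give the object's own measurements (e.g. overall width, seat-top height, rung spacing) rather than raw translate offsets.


A rectangular picture frame lying in the x–z plane (depth along y). The opening is 543 mm wide (x) by 601 mm tall (z), surrounded by a border 78 mm wide on all four sides. The frame is 38 mm deep and is made of two full-height vertical stiles with two horizontal rails fitted between them.


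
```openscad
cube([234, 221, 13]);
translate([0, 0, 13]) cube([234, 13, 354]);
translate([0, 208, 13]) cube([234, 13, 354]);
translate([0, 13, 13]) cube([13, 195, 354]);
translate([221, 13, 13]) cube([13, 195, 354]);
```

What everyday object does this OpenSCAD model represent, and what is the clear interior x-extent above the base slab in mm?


An open box. The internal width is 208 mm.

A 234×221 base slab with four walls standing on it — an open box. The base is 234 mm wide and the walls are 13 mm thick, so the internal width is 234 − 2 × 13 = 208 mm.


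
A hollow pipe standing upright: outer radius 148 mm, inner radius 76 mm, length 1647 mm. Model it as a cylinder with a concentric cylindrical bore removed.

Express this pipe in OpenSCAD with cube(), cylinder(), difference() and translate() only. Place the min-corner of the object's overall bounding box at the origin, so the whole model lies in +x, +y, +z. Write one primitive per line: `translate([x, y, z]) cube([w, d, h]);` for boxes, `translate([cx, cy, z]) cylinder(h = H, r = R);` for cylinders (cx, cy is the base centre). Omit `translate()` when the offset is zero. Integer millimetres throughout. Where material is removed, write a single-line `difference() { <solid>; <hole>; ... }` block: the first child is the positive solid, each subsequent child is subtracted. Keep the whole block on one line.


difference() { translate([148, 148, 0]) cylinder(h = 1647, r = 148); translate([148, 148, 0]) cylinder(h = 1647, r = 76); }


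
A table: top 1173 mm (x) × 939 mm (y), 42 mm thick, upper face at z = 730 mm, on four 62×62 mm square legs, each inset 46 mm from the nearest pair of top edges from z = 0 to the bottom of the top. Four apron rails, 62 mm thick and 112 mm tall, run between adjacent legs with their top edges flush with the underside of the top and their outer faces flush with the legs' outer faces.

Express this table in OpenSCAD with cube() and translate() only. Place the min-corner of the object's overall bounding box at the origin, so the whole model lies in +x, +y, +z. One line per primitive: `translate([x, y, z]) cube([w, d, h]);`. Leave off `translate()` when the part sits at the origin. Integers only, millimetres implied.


translate([0, 0, 688]) cube([1173, 939, 42]);
translate([46, 46, 0]) cube([62, 62, 688]);
translate([1065, 46, 0]) cube([62, 62, 688]);
translate([46, 831, 0]) cube([62, 62, 688]);
translate([1065, 831, 0]) cube([62, 62, 688]);
translate([108, 46, 576]) cube([957, 62, 112]);
translate([108, 831, 576]) cube([957, 62, 112]);
translate([46, 108, 576]) cube([62, 723, 112]);
translate([1065, 108, 576]) cube([62, 723, 112]);


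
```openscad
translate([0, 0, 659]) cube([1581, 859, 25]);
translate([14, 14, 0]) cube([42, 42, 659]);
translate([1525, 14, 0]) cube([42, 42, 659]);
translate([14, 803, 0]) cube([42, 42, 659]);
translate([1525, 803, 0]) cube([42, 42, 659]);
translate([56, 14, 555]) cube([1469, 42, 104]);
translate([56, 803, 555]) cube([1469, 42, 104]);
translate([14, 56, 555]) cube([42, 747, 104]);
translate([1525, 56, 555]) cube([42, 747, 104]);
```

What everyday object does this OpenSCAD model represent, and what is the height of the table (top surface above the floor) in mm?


A table. The table height is 684 mm.

A 1581×859×25 slab sits at z = 659 on four 42 mm square posts — a table. The top surface is at 659 + 25 = 684 mm.


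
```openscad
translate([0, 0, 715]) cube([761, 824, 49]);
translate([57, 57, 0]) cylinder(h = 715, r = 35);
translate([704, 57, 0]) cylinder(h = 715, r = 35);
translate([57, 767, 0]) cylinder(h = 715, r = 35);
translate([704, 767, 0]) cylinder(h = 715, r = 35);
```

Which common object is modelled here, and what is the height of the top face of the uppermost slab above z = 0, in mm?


A table. The table height is 764 mm.

A 761×824×49 slab sits at z = 715 on four Ø70 mm round legs — a table. The top surface is at 715 + 49 = 764 mm.


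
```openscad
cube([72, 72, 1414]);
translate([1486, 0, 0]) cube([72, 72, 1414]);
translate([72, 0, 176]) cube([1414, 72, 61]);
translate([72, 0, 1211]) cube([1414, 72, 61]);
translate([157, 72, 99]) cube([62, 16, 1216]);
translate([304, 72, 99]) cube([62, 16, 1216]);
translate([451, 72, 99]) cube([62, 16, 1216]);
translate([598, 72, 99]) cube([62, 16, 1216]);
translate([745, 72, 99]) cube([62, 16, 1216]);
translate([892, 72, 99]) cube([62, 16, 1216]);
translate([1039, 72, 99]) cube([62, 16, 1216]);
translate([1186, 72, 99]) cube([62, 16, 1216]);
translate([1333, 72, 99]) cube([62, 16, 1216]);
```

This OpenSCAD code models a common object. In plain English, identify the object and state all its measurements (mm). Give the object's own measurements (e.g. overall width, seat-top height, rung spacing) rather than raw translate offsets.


A fence section. Two 72×72 mm posts, 1414 mm tall, stand on the floor with a clear span of 1414 mm between their inner faces. Two horizontal rails of 72×61 mm section span the gap between the posts with their undersides at z = 176 mm and z = 1211 mm, flush with the posts' −y face. 9 pickets, each 62 mm wide, 16 mm thick and 1216 mm tall, are fixed to the +y face of the rails with their bottoms at z = 99 mm, spaced across the span with a 85 mm gap after the −x post and between neighbouring pickets, with 91 mm left before the +x post.


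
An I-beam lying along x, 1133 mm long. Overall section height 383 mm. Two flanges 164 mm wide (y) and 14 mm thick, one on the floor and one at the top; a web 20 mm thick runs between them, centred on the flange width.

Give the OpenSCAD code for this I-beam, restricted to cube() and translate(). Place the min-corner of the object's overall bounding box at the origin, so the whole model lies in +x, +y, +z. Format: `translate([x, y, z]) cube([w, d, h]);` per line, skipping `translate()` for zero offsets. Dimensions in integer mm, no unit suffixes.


cube([1133, 164, 14]);
translate([0, 72, 14]) cube([1133, 20, 355]);
translate([0, 0, 369]) cube([1133, 164, 14]);


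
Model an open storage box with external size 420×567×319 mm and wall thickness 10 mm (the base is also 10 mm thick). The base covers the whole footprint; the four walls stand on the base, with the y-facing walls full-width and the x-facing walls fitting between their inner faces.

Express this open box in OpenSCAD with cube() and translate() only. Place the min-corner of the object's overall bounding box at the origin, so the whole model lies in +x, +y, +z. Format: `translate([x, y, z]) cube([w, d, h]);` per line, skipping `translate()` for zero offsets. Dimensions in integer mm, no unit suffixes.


cube([420, 567, 10]);
translate([0, 0, 10]) cube([420, 10, 309]);
translate([0, 557, 10]) cube([420, 10, 309]);
translate([0, 10, 10]) cube([10, 547, 309]);
translate([410, 10, 10]) cube([10, 547, 309]);


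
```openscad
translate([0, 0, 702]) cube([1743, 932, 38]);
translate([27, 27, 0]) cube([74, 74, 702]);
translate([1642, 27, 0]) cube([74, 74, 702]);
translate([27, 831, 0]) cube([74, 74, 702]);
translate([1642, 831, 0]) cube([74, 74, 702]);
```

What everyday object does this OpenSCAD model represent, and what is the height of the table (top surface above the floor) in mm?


A table. The table height is 740 mm.

A 1743×932×38 slab sits at z = 702 on four 74 mm square posts — a table. The top surface is at 702 + 38 = 740 mm.


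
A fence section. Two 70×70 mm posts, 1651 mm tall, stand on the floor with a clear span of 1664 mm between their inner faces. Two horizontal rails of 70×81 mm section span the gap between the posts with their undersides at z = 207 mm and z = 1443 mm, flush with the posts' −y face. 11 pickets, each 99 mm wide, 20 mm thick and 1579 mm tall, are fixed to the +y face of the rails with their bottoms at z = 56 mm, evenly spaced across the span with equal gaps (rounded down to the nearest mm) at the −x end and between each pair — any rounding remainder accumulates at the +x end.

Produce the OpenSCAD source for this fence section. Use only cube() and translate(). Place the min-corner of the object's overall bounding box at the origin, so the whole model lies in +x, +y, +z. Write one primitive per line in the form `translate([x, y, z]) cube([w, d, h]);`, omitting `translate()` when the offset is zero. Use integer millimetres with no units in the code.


cube([70, 70, 1651]);
translate([1734, 0, 0]) cube([70, 70, 1651]);
translate([70, 0, 207]) cube([1664, 70, 81]);
translate([70, 0, 1443]) cube([1664, 70, 81]);
translate([117, 70, 56]) cube([99, 20, 1579]);
translate([263, 70, 56]) cube([99, 20, 1579]);
translate([409, 70, 56]) cube([99, 20, 1579]);
translate([555, 70, 56]) cube([99, 20, 1579]);
translate([701, 70, 56]) cube([99, 20, 1579]);
translate([847, 70, 56]) cube([99, 20, 1579]);
translate([993, 70, 56]) cube([99, 20, 1579]);
translate([1139, 70, 56]) cube([99, 20, 1579]);
translate([1285, 70, 56]) cube([99, 20, 1579]);
translate([1431, 70, 56]) cube([99, 20, 1579]);
translate([1577, 70, 56]) cube([99, 20, 1579]);


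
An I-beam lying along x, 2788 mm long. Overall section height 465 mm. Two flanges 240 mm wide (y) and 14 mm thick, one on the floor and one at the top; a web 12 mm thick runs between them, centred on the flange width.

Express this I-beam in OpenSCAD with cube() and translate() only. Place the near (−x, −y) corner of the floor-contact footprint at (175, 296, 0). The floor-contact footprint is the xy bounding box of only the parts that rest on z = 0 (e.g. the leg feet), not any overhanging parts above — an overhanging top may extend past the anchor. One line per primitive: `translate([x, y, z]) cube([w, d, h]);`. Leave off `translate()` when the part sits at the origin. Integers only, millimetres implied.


translate([175, 296, 0]) cube([2788, 240, 14]);
translate([175, 410, 14]) cube([2788, 12, 437]);
translate([175, 296, 451]) cube([2788, 240, 14]);


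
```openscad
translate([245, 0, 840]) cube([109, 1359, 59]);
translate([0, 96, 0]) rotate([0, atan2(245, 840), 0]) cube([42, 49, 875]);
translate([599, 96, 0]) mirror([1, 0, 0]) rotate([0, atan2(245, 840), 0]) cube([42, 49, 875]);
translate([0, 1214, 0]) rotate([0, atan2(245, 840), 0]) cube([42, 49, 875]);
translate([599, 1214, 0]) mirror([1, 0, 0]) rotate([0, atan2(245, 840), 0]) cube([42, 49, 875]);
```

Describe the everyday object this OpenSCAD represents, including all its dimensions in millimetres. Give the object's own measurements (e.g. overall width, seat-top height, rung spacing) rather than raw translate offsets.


A sawhorse. A 109×1359×59 mm beam (x, y, z) sits on two A-frame leg pairs. Each pair is two raked legs of 42×49 mm section (49 mm along y) splaying symmetrically in x. Each leg rises 840 mm vertically over 245 mm of horizontal reach and is 875 mm long along its own axis. Every leg's outer bottom edge rests on the floor and its outer top edge meets a bottom edge of the beam — the left legs (tilting toward +x) meet the beam's −x bottom edge, the right legs (their mirror images, tilting toward −x) meet its +x bottom edge — so the leg tops tuck under the beam, the beam's underside is 840 mm above the floor, and the feet are 599 mm apart outside-to-outside with the beam centred between them. The two leg pairs are set in 96 mm from either end of the beam.


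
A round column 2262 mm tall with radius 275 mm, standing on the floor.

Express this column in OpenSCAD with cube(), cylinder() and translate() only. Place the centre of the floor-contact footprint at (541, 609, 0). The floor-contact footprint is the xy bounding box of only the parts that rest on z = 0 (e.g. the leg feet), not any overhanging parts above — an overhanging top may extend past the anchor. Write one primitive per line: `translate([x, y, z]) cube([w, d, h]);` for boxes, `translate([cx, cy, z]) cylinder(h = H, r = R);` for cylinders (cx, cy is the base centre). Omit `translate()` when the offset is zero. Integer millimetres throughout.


translate([541, 609, 0]) cylinder(h = 2262, r = 275);


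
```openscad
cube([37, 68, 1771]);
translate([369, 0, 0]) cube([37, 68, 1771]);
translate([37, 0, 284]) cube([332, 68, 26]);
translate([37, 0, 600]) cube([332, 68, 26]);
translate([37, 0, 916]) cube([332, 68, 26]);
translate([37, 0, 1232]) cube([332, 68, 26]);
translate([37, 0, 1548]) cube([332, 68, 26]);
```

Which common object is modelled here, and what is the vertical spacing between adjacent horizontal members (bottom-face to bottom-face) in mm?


A ladder. The rung spacing is 316 mm.

Two tall 37×68 posts with 5 short bars between them — a ladder. Adjacent rungs sit at z = 284 and z = 600, so the spacing is 600 − 284 = 316 mm.


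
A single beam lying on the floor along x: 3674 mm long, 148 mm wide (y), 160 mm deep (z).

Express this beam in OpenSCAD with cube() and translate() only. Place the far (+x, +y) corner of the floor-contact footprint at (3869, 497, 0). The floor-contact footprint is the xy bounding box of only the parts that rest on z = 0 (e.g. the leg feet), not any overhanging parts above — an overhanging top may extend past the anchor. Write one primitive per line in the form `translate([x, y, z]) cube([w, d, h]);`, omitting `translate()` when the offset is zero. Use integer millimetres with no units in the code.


translate([195, 349, 0]) cube([3674, 148, 160]);


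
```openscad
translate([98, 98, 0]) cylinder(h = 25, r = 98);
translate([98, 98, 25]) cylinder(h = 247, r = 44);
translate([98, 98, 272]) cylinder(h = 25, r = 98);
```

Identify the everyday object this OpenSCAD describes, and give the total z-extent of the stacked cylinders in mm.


A spool. The overall height is 297 mm.

Three coaxial cylinders, large–small–large — a spool. Two 25 mm flanges and a 247 mm core give 25 + 247 + 25 = 297 mm.


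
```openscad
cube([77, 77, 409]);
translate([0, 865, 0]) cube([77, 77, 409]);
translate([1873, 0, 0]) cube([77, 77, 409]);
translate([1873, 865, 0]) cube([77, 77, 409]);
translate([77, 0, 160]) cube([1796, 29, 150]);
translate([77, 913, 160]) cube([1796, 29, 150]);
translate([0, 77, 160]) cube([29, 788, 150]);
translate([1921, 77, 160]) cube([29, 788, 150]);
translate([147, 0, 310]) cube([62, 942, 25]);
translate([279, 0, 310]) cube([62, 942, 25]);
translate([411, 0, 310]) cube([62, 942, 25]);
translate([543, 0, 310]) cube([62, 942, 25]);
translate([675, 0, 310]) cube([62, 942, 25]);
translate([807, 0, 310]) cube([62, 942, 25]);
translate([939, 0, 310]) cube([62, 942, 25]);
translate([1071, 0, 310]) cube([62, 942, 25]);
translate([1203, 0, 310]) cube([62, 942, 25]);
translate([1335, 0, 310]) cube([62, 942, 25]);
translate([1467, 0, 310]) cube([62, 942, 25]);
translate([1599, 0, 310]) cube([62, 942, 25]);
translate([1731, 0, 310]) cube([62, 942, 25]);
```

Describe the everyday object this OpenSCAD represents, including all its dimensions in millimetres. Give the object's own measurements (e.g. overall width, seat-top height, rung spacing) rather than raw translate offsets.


A bed frame 1950 mm long (x) by 942 mm wide (y). Four 77×77 mm corner posts, 409 mm tall, at the corners of the footprint. Four rails of 29 mm thickness and 150 mm height run between adjacent posts with their undersides at z = 160 mm, their outer faces flush with the outside of the frame (the two x-running rails run between the posts' inner faces; the two y-running rails run between the posts' inner faces). 13 slats, each 62 mm wide (x) and 25 mm thick, lie across the top of the two x-running rails, running the full 942 mm width of the frame in y; along x they sit between the end posts with a 70 mm gap after the −x posts and between neighbouring slats, leaving 80 mm before the +x posts.


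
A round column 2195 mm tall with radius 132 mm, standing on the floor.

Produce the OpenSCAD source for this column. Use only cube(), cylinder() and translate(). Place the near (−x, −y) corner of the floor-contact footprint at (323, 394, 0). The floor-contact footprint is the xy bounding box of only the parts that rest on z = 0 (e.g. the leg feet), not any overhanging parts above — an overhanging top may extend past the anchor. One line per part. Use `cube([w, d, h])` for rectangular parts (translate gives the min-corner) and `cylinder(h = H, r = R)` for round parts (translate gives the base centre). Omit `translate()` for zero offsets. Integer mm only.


translate([455, 526, 0]) cylinder(h = 2195, r = 132);


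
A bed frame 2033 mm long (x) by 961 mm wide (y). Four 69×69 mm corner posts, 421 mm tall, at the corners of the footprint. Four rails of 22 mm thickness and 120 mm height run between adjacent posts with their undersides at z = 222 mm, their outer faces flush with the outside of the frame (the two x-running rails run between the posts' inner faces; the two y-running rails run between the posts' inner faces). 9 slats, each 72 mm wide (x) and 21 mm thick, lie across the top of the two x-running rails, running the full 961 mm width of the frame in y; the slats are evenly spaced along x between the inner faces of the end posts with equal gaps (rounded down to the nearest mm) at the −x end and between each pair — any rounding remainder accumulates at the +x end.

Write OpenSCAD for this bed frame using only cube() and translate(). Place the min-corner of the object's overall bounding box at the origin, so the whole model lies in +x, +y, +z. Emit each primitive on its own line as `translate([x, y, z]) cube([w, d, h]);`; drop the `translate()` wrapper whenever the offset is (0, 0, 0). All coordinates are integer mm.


cube([69, 69, 421]);
translate([0, 892, 0]) cube([69, 69, 421]);
translate([1964, 0, 0]) cube([69, 69, 421]);
translate([1964, 892, 0]) cube([69, 69, 421]);
translate([69, 0, 222]) cube([1895, 22, 120]);
translate([69, 939, 222]) cube([1895, 22, 120]);
translate([0, 69, 222]) cube([22, 823, 120]);
translate([2011, 69, 222]) cube([22, 823, 120]);
translate([193, 0, 342]) cube([72, 961, 21]);
translate([389, 0, 342]) cube([72, 961, 21]);
translate([585, 0, 342]) cube([72, 961, 21]);
translate([781, 0, 342]) cube([72, 961, 21]);
translate([977, 0, 342]) cube([72, 961, 21]);
translate([1173, 0, 342]) cube([72, 961, 21]);
translate([1369, 0, 342]) cube([72, 961, 21]);
translate([1565, 0, 342]) cube([72, 961, 21]);
translate([1761, 0, 342]) cube([72, 961, 21]);


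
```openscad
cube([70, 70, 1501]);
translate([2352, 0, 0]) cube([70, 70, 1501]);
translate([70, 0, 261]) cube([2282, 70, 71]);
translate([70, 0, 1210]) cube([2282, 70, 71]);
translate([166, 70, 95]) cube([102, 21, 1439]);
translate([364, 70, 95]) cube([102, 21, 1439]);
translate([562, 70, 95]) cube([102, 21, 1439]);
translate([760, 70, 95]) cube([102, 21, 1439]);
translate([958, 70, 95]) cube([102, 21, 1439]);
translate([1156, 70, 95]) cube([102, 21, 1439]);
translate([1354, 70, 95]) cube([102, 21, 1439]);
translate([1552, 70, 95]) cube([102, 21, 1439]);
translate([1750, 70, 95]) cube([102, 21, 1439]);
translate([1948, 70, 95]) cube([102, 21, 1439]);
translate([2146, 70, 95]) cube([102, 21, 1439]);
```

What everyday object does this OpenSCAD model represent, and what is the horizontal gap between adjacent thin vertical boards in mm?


A fence section. The picket gap is 96 mm.

Two posts, two rails, 11 pickets — a fence section. Span 2282 mm holds 11 pickets of 102 mm with 12 equal gaps: ⌊(2282 − 11·102) / 12⌋ = 96 mm.


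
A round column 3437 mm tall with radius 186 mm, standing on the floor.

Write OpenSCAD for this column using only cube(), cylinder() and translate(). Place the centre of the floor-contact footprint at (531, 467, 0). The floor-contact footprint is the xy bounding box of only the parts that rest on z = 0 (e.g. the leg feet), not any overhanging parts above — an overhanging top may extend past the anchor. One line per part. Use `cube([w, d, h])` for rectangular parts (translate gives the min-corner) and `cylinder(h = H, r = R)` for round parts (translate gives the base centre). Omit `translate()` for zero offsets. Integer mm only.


translate([531, 467, 0]) cylinder(h = 3437, r = 186);


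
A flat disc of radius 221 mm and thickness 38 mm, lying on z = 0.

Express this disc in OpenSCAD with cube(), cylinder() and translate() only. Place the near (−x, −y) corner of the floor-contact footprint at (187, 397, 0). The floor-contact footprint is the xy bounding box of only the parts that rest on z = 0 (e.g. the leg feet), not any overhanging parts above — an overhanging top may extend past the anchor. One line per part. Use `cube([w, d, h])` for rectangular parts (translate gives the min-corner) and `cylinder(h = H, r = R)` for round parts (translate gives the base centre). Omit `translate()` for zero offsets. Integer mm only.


translate([408, 618, 0]) cylinder(h = 38, r = 221);


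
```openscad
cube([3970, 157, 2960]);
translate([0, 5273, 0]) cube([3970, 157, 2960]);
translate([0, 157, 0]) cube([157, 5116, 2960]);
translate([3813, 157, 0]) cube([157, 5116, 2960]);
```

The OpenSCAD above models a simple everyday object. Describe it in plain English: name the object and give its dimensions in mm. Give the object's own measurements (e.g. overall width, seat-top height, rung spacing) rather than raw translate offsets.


The wall frame of a small rectangular building: four walls, each 2960 mm tall and 157 mm thick, enclosing a footprint 3970 mm (x) by 5430 mm (y) outside-to-outside, with no floor or roof. The front and back walls (the −y and +y sides) span the full width; the two side walls fit between them.


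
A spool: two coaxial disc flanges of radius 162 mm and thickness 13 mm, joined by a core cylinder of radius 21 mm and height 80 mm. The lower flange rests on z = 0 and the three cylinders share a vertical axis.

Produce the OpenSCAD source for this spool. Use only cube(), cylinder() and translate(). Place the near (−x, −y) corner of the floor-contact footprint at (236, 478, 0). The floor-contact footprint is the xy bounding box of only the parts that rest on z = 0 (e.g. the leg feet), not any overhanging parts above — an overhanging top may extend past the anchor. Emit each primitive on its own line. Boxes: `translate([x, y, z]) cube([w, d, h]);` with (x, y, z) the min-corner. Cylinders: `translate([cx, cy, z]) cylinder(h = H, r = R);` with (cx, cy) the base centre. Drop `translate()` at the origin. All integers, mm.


translate([398, 640, 0]) cylinder(h = 13, r = 162);
translate([398, 640, 13]) cylinder(h = 80, r = 21);
translate([398, 640, 93]) cylinder(h = 13, r = 162);


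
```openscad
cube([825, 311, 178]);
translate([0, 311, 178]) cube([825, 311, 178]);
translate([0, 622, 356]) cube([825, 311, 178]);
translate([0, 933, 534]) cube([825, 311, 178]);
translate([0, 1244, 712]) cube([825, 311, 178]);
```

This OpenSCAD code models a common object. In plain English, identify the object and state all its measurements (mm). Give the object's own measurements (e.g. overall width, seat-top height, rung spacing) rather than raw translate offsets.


A straight staircase of 5 solid steps. Each step is 825 mm wide (x), 311 mm deep (y, the going) and 178 mm tall (the rise). The first step rests on the floor; each subsequent step sits one going further in +y and one rise higher in +z, directly behind and above the previous step with no overlap.


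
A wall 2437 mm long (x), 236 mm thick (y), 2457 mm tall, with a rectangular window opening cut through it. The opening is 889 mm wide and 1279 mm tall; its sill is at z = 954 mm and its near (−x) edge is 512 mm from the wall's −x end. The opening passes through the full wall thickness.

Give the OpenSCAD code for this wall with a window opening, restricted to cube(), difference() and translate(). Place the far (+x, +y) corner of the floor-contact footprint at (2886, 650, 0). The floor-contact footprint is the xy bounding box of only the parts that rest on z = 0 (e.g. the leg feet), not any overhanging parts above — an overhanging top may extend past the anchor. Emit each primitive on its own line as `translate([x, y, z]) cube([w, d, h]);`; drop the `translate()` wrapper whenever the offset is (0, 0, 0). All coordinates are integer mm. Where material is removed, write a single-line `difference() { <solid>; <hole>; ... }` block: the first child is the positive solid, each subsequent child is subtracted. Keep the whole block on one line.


difference() { translate([449, 414, 0]) cube([2437, 236, 2457]); translate([961, 414, 954]) cube([889, 236, 1279]); }


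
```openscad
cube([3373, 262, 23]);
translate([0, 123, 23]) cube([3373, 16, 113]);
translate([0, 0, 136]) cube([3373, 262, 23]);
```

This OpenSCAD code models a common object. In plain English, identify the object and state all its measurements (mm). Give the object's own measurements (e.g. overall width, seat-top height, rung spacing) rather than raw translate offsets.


An I-beam lying along x, 3373 mm long. Overall section height 159 mm. Two flanges 262 mm wide (y) and 23 mm thick, one on the floor and one at the top; a web 16 mm thick runs between them, centred on the flange width.


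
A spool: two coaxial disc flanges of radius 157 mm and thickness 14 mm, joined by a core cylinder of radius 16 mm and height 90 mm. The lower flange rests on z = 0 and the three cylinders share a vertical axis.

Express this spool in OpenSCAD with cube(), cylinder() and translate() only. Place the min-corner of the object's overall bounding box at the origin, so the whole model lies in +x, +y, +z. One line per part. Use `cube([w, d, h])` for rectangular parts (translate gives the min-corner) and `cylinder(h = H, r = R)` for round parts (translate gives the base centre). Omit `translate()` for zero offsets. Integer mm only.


translate([157, 157, 0]) cylinder(h = 14, r = 157);
translate([157, 157, 14]) cylinder(h = 90, r = 16);
translate([157, 157, 104]) cylinder(h = 14, r = 157);
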